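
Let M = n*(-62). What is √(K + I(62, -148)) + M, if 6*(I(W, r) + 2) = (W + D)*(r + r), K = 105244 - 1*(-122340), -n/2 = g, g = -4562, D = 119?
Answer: -565688 + √1967874/3 ≈ -5.6522e+5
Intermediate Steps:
n = 9124 (n = -2*(-4562) = 9124)
M = -565688 (M = 9124*(-62) = -565688)
K = 227584 (K = 105244 + 122340 = 227584)
I(W, r) = -2 + r*(119 + W)/3 (I(W, r) = -2 + ((W + 119)*(r + r))/6 = -2 + ((119 + W)*(2*r))/6 = -2 + (2*r*(119 + W))/6 = -2 + r*(119 + W)/3)
√(K + I(62, -148)) + M = √(227584 + (-2 + (119/3)*(-148) + (⅓)*62*(-148))) - 565688 = √(227584 + (-2 - 17612/3 - 9176/3)) - 565688 = √(227584 - 26794/3) - 565688 = √(655958/3) - 565688 = √1967874/3 - 565688 = -565688 + √1967874/3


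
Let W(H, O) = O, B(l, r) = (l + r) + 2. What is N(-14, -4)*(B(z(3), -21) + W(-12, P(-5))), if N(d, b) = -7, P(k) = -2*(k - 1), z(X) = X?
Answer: 28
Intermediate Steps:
P(k) = 2 - 2*k (P(k) = -2*(-1 + k) = 2 - 2*k)
B(l, r) = 2 + l + r
N(-14, -4)*(B(z(3), -21) + W(-12, P(-5))) = -7*((2 + 3 - 21) + (2 - 2*(-5))) = -7*(-16 + (2 + 10)) = -7*(-16 + 12) = -7*(-4) = 28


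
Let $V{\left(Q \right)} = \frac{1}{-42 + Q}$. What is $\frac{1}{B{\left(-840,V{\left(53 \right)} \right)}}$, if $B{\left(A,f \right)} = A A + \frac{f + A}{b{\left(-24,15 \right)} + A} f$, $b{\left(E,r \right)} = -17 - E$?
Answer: $\frac{100793}{71119550039} \approx 1.4172 \cdot 10^{-6}$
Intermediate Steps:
$B{\left(A,f \right)} = A^{2} + \frac{f \left(A + f\right)}{7 + A}$ ($B{\left(A,f \right)} = A A + \frac{f + A}{\left(-17 - -24\right) + A} f = A^{2} + \frac{A + f}{\left(-17 + 24\right) + A} f = A^{2} + \frac{A + f}{7 + A} f = A^{2} + \frac{f \left(A + f\right)}{7 + A}$)
$\frac{1}{B{\left(-840,V{\left(53 \right)} \right)}} = \frac{1}{\frac{1}{7 - 840} \left(\left(-840\right)^{3} + \left(\frac{1}{-42 + 53}\right)^{2} + 7 \left(-840\right)^{2} - \frac{840}{-42 + 53}\right)} = \frac{1}{\frac{1}{-833} \left(-592704000 + \left(\frac{1}{11}\right)^{2} + 7 \cdot 705600 - \frac{840}{11}\right)} = \frac{1}{\left(- \frac{1}{833}\right) \left(-592704000 + \left(\frac{1}{11}\right)^{2} + 4939200 - \frac{840}{11}\right)} = \frac{1}{\left(- \frac{1}{833}\right) \left(-592704000 + \frac{1}{121} + 4939200 - \frac{840}{11}\right)} = \frac{1}{\left(- \frac{1}{833}\right) \left(- \frac{71119550039}{121}\right)} = \frac{1}{\frac{71119550039}{100793}} = \frac{100793}{71119550039}$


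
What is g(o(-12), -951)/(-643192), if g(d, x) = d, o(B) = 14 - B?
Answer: -13/321596 ≈ -4.0423e-5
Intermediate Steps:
g(o(-12), -951)/(-643192) = (14 - 1*(-12))/(-643192) = (14 + 12)*(-1/643192) = 26*(-1/643192) = -13/321596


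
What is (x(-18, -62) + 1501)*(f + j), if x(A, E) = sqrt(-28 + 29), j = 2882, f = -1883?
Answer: 1500498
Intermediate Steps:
x(A, E) = 1 (x(A, E) = sqrt(1) = 1)
(x(-18, -62) + 1501)*(f + j) = (1 + 1501)*(-1883 + 2882) = 1502*999 = 1500498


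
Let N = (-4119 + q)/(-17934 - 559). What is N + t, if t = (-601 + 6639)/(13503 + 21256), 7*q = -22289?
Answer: 2558574736/4499587309 ≈ 0.56862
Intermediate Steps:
q = -22289/7 (q = (⅐)*(-22289) = -22289/7 ≈ -3184.1)
t = 6038/34759 ≈ 0.17371
N = 51122/129451 (N = (-4119 - 22289/7)/(-17934 - 559) = -51122/7/(-18493) = -51122/7*(-1/18493) = 51122/129451 ≈ 0.39491)
N + t = 51122/129451 + 6038/34759 = 2558574736/4499587309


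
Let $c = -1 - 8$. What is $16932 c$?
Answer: $-152388$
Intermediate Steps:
$c = -9$
$16932 c = 16932 \left(-9\right) = -152388$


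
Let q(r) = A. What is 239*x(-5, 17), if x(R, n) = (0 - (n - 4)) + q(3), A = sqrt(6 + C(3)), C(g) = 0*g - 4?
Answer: -3107 + 239*sqrt(2) ≈ -2769.0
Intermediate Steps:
C(g) = -4 (C(g) = 0 - 4 = -4)
A = sqrt(2) (A = sqrt(6 - 4) = sqrt(2) ≈ 1.4142)
q(r) = sqrt(2)
x(R, n) = 4 + sqrt(2) - n (x(R, n) = (0 - (n - 4)) + sqrt(2) = (0 - (-4 + n)) + sqrt(2) = (0 + (4 - n)) + sqrt(2) = (4 - n) + sqrt(2) = 4 + sqrt(2) - n)
239*x(-5, 17) = 239*(4 + sqrt(2) - 1*17) = 239*(4 + sqrt(2) - 17) = 239*(-13 + sqrt(2)) = -3107 + 239*sqrt(2)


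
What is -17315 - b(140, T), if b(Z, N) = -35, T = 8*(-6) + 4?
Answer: -17280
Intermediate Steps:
T = -44 (T = -48 + 4 = -44)
-17315 - b(140, T) = -17315 - 1*(-35) = -17315 + 35 = -17280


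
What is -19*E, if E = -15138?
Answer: 287622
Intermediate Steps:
-19*E = -19*(-15138) = 287622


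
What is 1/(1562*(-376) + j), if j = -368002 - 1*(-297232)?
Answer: -1/658082 ≈ -1.5196e-6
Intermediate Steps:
j = -70770 (j = -368002 + 297232 = -70770)
1/(1562*(-376) + j) = 1/(1562*(-376) - 70770) = 1/(-587312 - 70770) = 1/(-658082) = -1/658082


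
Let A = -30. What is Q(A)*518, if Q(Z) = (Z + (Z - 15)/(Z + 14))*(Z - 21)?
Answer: 5745915/8 ≈ 7.1824e+5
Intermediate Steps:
Q(Z) = (-21 + Z)*(Z + (-15 + Z)/(14 + Z)) (Q(Z) = (Z + (-15 + Z)/(14 + Z))*(-21 + Z) = (-21 + Z)*(Z + (-15 + Z)/(14 + Z)))
Q(A)*518 = ((315 + (-30)³ - 330*(-30) - 6*(-30)²)/(14 - 30))*518 = ((315 - 27000 + 9900 - 6*900)/(-16))*518 = -(315 - 27000 + 9900 - 5400)/16*518 = -1/16*(-22185)*518 = (22185/16)*518 = 5745915/8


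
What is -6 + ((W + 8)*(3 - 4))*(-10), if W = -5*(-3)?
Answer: 224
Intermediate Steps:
W = 15
-6 + ((W + 8)*(3 - 4))*(-10) = -6 + ((15 + 8)*(3 - 4))*(-10) = -6 + (23*(-1))*(-10) = -6 - 23*(-10) = -6 + 230 = 224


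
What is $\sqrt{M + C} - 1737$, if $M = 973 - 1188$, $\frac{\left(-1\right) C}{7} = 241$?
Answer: $-1737 + i \sqrt{1902} \approx -1737.0 + 43.612 i$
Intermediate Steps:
$C = -1687$ ($C = \left(-7\right) 241 = -1687$)
$M = -215$ ($M = 973 - 1188 = -215$)
$\sqrt{M + C} - 1737 = \sqrt{-215 - 1687} - 1737 = \sqrt{-1902} - 1737 = i \sqrt{1902} - 1737 = -1737 + i \sqrt{1902}$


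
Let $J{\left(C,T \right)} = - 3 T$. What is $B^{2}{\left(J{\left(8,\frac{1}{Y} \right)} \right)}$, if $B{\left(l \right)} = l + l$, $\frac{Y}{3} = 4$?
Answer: $\frac{1}{4} \approx 0.25$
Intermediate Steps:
$Y = 12$ ($Y = 3 \cdot 4 = 12$)
$B{\left(l \right)} = 2 l$
$B^{2}{\left(J{\left(8,\frac{1}{Y} \right)} \right)} = \left(2 \left(- \frac{3}{12}\right)\right)^{2} = \left(2 \left(\left(-3\right) \frac{1}{12}\right)\right)^{2} = \left(2 \left(- \frac{1}{4}\right)\right)^{2} = \left(- \frac{1}{2}\right)^{2} = \frac{1}{4}$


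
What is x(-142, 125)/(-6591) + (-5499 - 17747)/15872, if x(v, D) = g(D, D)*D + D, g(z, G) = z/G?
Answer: -78591193/52306176 ≈ -1.5025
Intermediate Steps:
x(v, D) = 2*D (x(v, D) = (D/D)*D + D = 1*D + D = D + D = 2*D)
x(-142, 125)/(-6591) + (-5499 - 17747)/15872 = (2*125)/(-6591) + (-5499 - 17747)/15872 = 250*(-1/6591) - 23246*1/15872 = -250/6591 - 11623/7936 = -78591193/52306176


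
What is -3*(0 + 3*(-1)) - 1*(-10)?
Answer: 19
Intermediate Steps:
-3*(0 + 3*(-1)) - 1*(-10) = -3*(0 - 3) + 10 = -3*(-3) + 10 = 9 + 10 = 19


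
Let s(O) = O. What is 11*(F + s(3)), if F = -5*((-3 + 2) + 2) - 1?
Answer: -33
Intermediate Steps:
F = -6 (F = -5*(-1 + 2) - 1 = -5*1 - 1 = -5 - 1 = -6)
11*(F + s(3)) = 11*(-6 + 3) = 11*(-3) = -33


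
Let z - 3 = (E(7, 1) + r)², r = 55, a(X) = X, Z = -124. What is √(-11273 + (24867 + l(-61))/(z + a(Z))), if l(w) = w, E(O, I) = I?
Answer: I*√11377701815/1005 ≈ 106.14*I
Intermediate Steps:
z = 3139 (z = 3 + (1 + 55)² = 3 + 56² = 3 + 3136 = 3139)
√(-11273 + (24867 + l(-61))/(z + a(Z))) = √(-11273 + (24867 - 61)/(3139 - 124)) = √(-11273 + 24806/3015) = √(-33963289/3015) = I*√11377701815/1005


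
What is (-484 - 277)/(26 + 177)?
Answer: -761/203 ≈ -3.7488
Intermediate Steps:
(-484 - 277)/(26 + 177) = -761/203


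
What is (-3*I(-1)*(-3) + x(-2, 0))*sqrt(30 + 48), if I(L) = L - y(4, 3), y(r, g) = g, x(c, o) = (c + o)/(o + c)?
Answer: -35*sqrt(78) ≈ -309.11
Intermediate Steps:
x(c, o) = 1 (x(c, o) = (c + o)/(c + o) = 1)
I(L) = -3 + L (I(L) = L - 1*3 = L - 3 = -3 + L)
(-3*I(-1)*(-3) + x(-2, 0))*sqrt(30 + 48) = (-3*(-3 - 1)*(-3) + 1)*sqrt(30 + 48) = (-3*(-4)*(-3) + 1)*sqrt(78) = (12*(-3) + 1)*sqrt(78) = (-36 + 1)*sqrt(78) = -35*sqrt(78)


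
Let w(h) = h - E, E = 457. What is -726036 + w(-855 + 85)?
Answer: -727263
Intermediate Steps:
w(h) = -457 + h (w(h) = h - 1*457 = h - 457 = -457 + h)
-726036 + w(-855 + 85) = -726036 + (-457 + (-855 + 85)) = -726036 + (-457 - 770) = -726036 - 1227 = -727263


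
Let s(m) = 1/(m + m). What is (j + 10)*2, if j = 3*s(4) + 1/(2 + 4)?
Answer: 253/12 ≈ 21.083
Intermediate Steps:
s(m) = 1/(2*m)
j = 13/24 (j = 3*((1/2)/4) + 1/(2 + 4) = 3*((1/2)*(1/4)) + 1/6 = 3*(1/8) + 1/6 = 3/8 + 1/6 = 13/24 ≈ 0.54167)
(j + 10)*2 = (13/24 + 10)*2 = (253/24)*2 = 253/12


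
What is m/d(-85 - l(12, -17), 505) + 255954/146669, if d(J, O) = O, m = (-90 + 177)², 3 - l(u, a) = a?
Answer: 1239394431/74067845 ≈ 16.733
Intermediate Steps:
l(u, a) = 3 - a
m = 7569 (m = 87² = 7569)
m/d(-85 - l(12, -17), 505) + 255954/146669 = 7569/505 + 255954/146669 = 1239394431/74067845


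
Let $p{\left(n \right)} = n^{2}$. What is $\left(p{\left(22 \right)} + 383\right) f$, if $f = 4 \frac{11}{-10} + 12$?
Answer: $\frac{32946}{5} \approx 6589.2$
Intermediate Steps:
$f = \frac{38}{5}$ ($f = 4 \cdot 11 \left(- \frac{1}{10}\right) + 12 = 4 \left(- \frac{11}{10}\right) + 12 = - \frac{22}{5} + 12 = \frac{38}{5} \approx 7.6$)
$\left(p{\left(22 \right)} + 383\right) f = \left(22^{2} + 383\right) \frac{38}{5} = \left(484 + 383\right) \frac{38}{5} = 867 \cdot \frac{38}{5} = \frac{32946}{5}$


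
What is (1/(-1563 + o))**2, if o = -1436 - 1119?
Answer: 1/16957924 ≈ 5.8969e-8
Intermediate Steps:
o = -2555
(1/(-1563 + o))**2 = (1/(-1563 - 2555))**2 = (1/(-4118))**2 = (-1/4118)**2 = 1/16957924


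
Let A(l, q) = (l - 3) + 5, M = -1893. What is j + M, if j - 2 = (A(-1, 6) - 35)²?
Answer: -735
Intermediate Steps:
A(l, q) = 2 + l (A(l, q) = (-3 + l) + 5 = 2 + l)
j = 1158 (j = 2 + ((2 - 1) - 35)² = 2 + (1 - 35)² = 2 + (-34)² = 2 + 1156 = 1158)
j + M = 1158 - 1893 = -735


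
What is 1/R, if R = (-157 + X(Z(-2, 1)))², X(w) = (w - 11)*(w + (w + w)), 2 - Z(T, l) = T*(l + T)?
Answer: 1/24649 ≈ 4.0570e-5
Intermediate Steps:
Z(T, l) = 2 - T*(T + l) (Z(T, l) = 2 - T*(l + T) = 2 - T*(T + l))
X(w) = 3*w*(-11 + w) (X(w) = (-11 + w)*(w + 2*w) = (-11 + w)*(3*w) = 3*w*(-11 + w))
R = 24649 (R = (-157 + 3*(2 - 1*(-2)² - 1*(-2)*1)*(-11 + (2 - 1*(-2)² - 1*(-2)*1)))² = (-157 + 3*(2 - 1*4 + 2)*(-11 + (2 - 1*4 + 2)))² = (-157 + 3*(2 - 4 + 2)*(-11 + (2 - 4 + 2)))² = (-157 + 3*0*(-11 + 0))² = (-157 + 3*0*(-11))² = (-157 + 0)² = (-157)² = 24649)
1/R = 1/24649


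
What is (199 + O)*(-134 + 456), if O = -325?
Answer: -40572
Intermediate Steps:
(199 + O)*(-134 + 456) = (199 - 325)*(-134 + 456) = -126*322 = -40572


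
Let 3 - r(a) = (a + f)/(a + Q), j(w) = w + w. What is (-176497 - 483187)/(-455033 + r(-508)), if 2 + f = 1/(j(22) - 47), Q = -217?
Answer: 1434812700/989691781 ≈ 1.4498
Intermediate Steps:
j(w) = 2*w
f = -7/3 (f = -2 + 1/(2*22 - 47) = -2 + 1/(44 - 47) = -2 + 1/(-3) = -2 - ⅓ = -7/3 ≈ -2.3333)
r(a) = 3 - (-7/3 + a)/(-217 + a) (r(a) = 3 - (a - 7/3)/(a - 217) = 3 - (-7/3 + a)/(-217 + a))
(-176497 - 483187)/(-455033 + r(-508)) = (-176497 - 483187)/(-455033 + 2*(-973 + 3*(-508))/(3*(-217 - 508))) = -659684/(-455033 + (⅔)*(-973 - 1524)/(-725)) = -659684/(-455033 + (⅔)*(-1/725)*(-2497)) = -659684/(-455033 + 4994/2175) = -659684/(-989691781/2175) = -659684*(-2175/989691781) = 1434812700/989691781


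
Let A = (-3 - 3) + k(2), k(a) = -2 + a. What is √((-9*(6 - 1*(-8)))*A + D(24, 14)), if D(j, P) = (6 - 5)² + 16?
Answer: √773 ≈ 27.803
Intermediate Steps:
A = -6 (A = (-3 - 3) + (-2 + 2) = -6 + 0 = -6)
D(j, P) = 17 (D(j, P) = 1² + 16 = 1 + 16 = 17)
√((-9*(6 - 1*(-8)))*A + D(24, 14)) = √(-9*(6 - 1*(-8))*(-6) + 17) = √(-9*(6 + 8)*(-6) + 17) = √(-9*14*(-6) + 17) = √(-126*(-6) + 17) = √(756 + 17) = √773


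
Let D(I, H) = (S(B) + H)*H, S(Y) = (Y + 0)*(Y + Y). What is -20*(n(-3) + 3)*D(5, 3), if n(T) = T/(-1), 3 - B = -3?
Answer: -27000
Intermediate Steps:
B = 6 (B = 3 - 1*(-3) = 3 + 3 = 6)
S(Y) = 2*Y² (S(Y) = Y*(2*Y) = 2*Y²)
D(I, H) = H*(72 + H) (D(I, H) = (2*6² + H)*H = (2*36 + H)*H = (72 + H)*H = H*(72 + H))
n(T) = -T (n(T) = T*(-1) = -T)
-20*(n(-3) + 3)*D(5, 3) = -20*(-1*(-3) + 3)*3*(72 + 3) = -20*(3 + 3)*3*75 = -120*225 = -20*1350 = -27000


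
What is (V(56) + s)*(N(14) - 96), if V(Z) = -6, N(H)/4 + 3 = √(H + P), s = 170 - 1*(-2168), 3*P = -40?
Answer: -251856 + 9328*√6/3 ≈ -2.4424e+5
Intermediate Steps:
P = -40/3 (P = (⅓)*(-40) = -40/3 ≈ -13.333)
s = 2338 (s = 170 + 2168 = 2338)
N(H) = -12 + 4*√(-40/3 + H) (N(H) = -12 + 4*√(H - 40/3) = -12 + 4*√(-40/3 + H))
(V(56) + s)*(N(14) - 96) = (-6 + 2338)*((-12 + 4*√(-120 + 9*14)/3) - 96) = 2332*((-12 + 4*√(-120 + 126)/3) - 96) = 2332*((-12 + 4*√6/3) - 96) = 2332*(-108 + 4*√6/3) = -251856 + 9328*√6/3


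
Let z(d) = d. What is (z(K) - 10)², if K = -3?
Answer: 169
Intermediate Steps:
(z(K) - 10)² = (-3 - 10)² = (-13)² = 169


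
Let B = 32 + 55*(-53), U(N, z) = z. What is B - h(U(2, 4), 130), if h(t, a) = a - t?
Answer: -3009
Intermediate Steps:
B = -2883 (B = 32 - 2915 = -2883)
B - h(U(2, 4), 130) = -2883 - (130 - 1*4) = -2883 - (130 - 4) = -2883 - 1*126 = -2883 - 126 = -3009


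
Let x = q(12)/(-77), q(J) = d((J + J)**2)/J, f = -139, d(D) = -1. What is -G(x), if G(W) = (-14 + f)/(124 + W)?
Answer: 141372/114577 ≈ 1.2339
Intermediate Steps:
q(J) = -1/J
x = 1/924 (x = -1/12/(-77) = -1*1/12*(-1/77) = -1/12*(-1/77) = 1/924 ≈ 0.0010823)
G(W) = -153/(124 + W) (G(W) = (-14 - 139)/(124 + W) = -153/(124 + W))
-G(x) = -(-153)/(124 + 1/924) = -(-153)/114577/924 = -(-153)*924/114577 = -1*(-141372/114577) = 141372/114577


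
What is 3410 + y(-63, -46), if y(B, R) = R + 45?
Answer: 3409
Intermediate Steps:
y(B, R) = 45 + R
3410 + y(-63, -46) = 3410 + (45 - 46) = 3410 - 1 = 3409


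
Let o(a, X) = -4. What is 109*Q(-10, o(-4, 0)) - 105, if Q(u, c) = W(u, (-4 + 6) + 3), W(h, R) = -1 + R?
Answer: 331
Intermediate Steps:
Q(u, c) = 4 (Q(u, c) = -1 + ((-4 + 6) + 3) = -1 + (2 + 3) = -1 + 5 = 4)
109*Q(-10, o(-4, 0)) - 105 = 109*4 - 105 = 436 - 105 = 331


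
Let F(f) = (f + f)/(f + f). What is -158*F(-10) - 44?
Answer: -202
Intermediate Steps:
F(f) = 1 (F(f) = (2*f)/((2*f)) = (2*f)*(1/(2*f)) = 1)
-158*F(-10) - 44 = -158*1 - 44 = -158 - 44 = -202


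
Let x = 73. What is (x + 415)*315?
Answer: 153720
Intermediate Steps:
(x + 415)*315 = (73 + 415)*315 = 488*315 = 153720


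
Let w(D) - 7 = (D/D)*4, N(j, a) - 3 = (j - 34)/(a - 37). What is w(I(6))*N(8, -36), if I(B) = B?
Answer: 2695/73 ≈ 36.918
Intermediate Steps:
N(j, a) = 3 + (-34 + j)/(-37 + a) (N(j, a) = 3 + (j - 34)/(a - 37) = 3 + (-34 + j)/(-37 + a))
w(D) = 11 (w(D) = 7 + (D/D)*4 = 7 + 1*4 = 7 + 4 = 11)
w(I(6))*N(8, -36) = 11*((-145 + 8 + 3*(-36))/(-37 - 36)) = 11*((-145 + 8 - 108)/(-73)) = 11*(-1/73*(-245)) = 11*(245/73) = 2695/73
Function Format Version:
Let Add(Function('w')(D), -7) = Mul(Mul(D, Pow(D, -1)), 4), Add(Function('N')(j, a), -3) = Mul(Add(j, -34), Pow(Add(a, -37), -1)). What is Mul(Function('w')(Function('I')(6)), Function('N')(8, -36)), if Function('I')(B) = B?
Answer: Rational(2695, 73) ≈ 36.918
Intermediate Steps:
Function('N')(j, a) = Add(3, Mul(Pow(Add(-37, a), -1), Add(-34, j))) (Function('N')(j, a) = Add(3, Mul(Add(j, -34), Pow(Add(a, -37), -1))) = Add(3, Mul(Add(-34, j), Pow(Add(-37, a), -1))) = Add(3, Mul(Pow(Add(-37, a), -1), Add(-34, j))))
Function('w')(D) = 11 (Function('w')(D) = Add(7, Mul(Mul(D, Pow(D, -1)), 4)) = Add(7, Mul(1, 4)) = Add(7, 4) = 11)
Mul(Function('w')(Function('I')(6)), Function('N')(8, -36)) = Mul(11, Mul(Pow(Add(-37, -36), -1), Add(-145, 8, Mul(3, -36)))) = Mul(11, Mul(Pow(-73, -1), Add(-145, 8, -108))) = Mul(11, Mul(Rational(-1, 73), -245)) = Mul(11, Rational(245, 73)) = Rational(2695, 73)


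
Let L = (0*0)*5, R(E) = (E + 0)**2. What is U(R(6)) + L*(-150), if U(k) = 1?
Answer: 1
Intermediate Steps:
R(E) = E**2
L = 0 (L = 0*5 = 0)
U(R(6)) + L*(-150) = 1 + 0*(-150) = 1 + 0 = 1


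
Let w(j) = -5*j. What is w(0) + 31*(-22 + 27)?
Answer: 155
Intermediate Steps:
w(0) + 31*(-22 + 27) = -5*0 + 31*(-22 + 27) = 0 + 31*5 = 0 + 155 = 155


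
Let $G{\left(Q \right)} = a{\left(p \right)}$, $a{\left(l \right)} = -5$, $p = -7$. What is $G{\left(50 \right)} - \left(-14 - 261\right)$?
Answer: $270$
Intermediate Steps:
$G{\left(Q \right)} = -5$
$G{\left(50 \right)} - \left(-14 - 261\right) = -5 - \left(-14 - 261\right) = -5 - -275 = -5 + 275 = 270$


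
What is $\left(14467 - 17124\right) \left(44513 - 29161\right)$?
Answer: $-40790264$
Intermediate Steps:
$\left(14467 - 17124\right) \left(44513 - 29161\right) = \left(-2657\right) 15352 = -40790264$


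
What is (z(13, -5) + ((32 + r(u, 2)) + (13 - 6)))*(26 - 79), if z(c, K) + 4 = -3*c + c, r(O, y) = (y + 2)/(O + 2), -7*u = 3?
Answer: -6731/11 ≈ -611.91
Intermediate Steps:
u = -3/7 (u = -1/7*3 = -3/7 ≈ -0.42857)
r(O, y) = (2 + y)/(2 + O)
z(c, K) = -4 - 2*c (z(c, K) = -4 + (-3*c + c) = -4 - 2*c)
(z(13, -5) + ((32 + r(u, 2)) + (13 - 6)))*(26 - 79) = ((-4 - 2*13) + ((32 + (2 + 2)/(2 - 3/7)) + (13 - 6)))*(26 - 79) = ((-4 - 26) + ((32 + 4/(11/7)) + 7))*(-53) = (-30 + ((32 + (7/11)*4) + 7))*(-53) = (-30 + ((32 + 28/11) + 7))*(-53) = (-30 + (380/11 + 7))*(-53) = (-30 + 457/11)*(-53) = (127/11)*(-53) = -6731/11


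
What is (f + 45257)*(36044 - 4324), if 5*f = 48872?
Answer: 1745596008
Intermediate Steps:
f = 48872/5 (f = (1/5)*48872 = 48872/5 ≈ 9774.4)
(f + 45257)*(36044 - 4324) = (48872/5 + 45257)*(36044 - 4324) = (275157/5)*31720 = 1745596008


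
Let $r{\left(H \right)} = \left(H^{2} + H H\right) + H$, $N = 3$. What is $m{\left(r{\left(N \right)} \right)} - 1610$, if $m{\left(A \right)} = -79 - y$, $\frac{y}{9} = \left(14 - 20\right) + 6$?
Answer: $-1689$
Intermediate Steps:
$y = 0$ ($y = 9 \left(\left(14 - 20\right) + 6\right) = 9 \left(-6 + 6\right) = 9 \cdot 0 = 0$)
$r{\left(H \right)} = H + 2 H^{2}$ ($r{\left(H \right)} = \left(H^{2} + H^{2}\right) + H = 2 H^{2} + H = H + 2 H^{2}$)
$m{\left(A \right)} = -79$ ($m{\left(A \right)} = -79 - 0 = -79 + 0 = -79$)
$m{\left(r{\left(N \right)} \right)} - 1610 = -79 - 1610 = -1689$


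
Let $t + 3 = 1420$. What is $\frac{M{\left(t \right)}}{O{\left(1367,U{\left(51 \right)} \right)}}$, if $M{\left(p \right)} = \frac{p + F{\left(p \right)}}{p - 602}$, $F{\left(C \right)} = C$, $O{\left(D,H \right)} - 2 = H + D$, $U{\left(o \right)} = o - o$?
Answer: $\frac{2834}{1115735} \approx 0.00254$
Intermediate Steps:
$U{\left(o \right)} = 0$
$O{\left(D,H \right)} = 2 + D + H$ ($O{\left(D,H \right)} = 2 + \left(H + D\right) = 2 + \left(D + H\right) = 2 + D + H$)
$t = 1417$ ($t = -3 + 1420 = 1417$)
$M{\left(p \right)} = \frac{2 p}{-602 + p}$ ($M{\left(p \right)} = \frac{p + p}{p - 602} = \frac{2 p}{-602 + p}$)
$\frac{M{\left(t \right)}}{O{\left(1367,U{\left(51 \right)} \right)}} = \frac{2 \cdot 1417 \frac{1}{-602 + 1417}}{2 + 1367 + 0} = \frac{2 \cdot 1417 \cdot \frac{1}{815}}{1369} = 2 \cdot 1417 \cdot \frac{1}{815} \cdot \frac{1}{1369} = \frac{2834}{815} \cdot \frac{1}{1369} = \frac{2834}{1115735}$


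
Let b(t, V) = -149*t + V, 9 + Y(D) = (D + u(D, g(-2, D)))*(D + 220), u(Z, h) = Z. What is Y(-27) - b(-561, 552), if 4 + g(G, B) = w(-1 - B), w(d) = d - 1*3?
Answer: -94572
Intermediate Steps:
w(d) = -3 + d (w(d) = d - 3 = -3 + d)
g(G, B) = -8 - B (g(G, B) = -4 + (-3 + (-1 - B)) = -4 + (-4 - B) = -8 - B)
Y(D) = -9 + 2*D*(220 + D) (Y(D) = -9 + (D + D)*(D + 220) = -9 + (2*D)*(220 + D) = -9 + 2*D*(220 + D))
b(t, V) = V - 149*t
Y(-27) - b(-561, 552) = (-9 + 2*(-27)**2 + 440*(-27)) - (552 - 149*(-561)) = (-9 + 2*729 - 11880) - (552 + 83589) = (-9 + 1458 - 11880) - 1*84141 = -10431 - 84141 = -94572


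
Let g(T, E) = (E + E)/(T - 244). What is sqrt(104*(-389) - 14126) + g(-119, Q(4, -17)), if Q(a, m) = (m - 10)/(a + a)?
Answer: 9/484 + I*sqrt(54582) ≈ 0.018595 + 233.63*I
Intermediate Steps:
Q(a, m) = (-10 + m)/(2*a) (Q(a, m) = (-10 + m)/((2*a)) = (-10 + m)*(1/(2*a)) = (-10 + m)/(2*a))
g(T, E) = 2*E/(-244 + T) (g(T, E) = (2*E)/(-244 + T) = 2*E/(-244 + T))
sqrt(104*(-389) - 14126) + g(-119, Q(4, -17)) = sqrt(104*(-389) - 14126) + 2*((1/2)*(-10 - 17)/4)/(-244 - 119) = sqrt(-40456 - 14126) + 2*((1/2)*(1/4)*(-27))/(-363) = sqrt(-54582) + 2*(-27/8)*(-1/363) = I*sqrt(54582) + 9/484 = 9/484 + I*sqrt(54582)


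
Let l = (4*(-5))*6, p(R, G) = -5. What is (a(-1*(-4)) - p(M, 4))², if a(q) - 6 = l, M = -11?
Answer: 11881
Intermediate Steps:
l = -120 (l = -20*6 = -120)
a(q) = -114 (a(q) = 6 - 120 = -114)
(a(-1*(-4)) - p(M, 4))² = (-114 - 1*(-5))² = (-114 + 5)² = (-109)² = 11881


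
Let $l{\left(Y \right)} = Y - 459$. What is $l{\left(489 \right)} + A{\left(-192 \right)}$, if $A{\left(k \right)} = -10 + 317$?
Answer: $337$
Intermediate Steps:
$A{\left(k \right)} = 307$
$l{\left(Y \right)} = -459 + Y$
$l{\left(489 \right)} + A{\left(-192 \right)} = \left(-459 + 489\right) + 307 = 30 + 307 = 337$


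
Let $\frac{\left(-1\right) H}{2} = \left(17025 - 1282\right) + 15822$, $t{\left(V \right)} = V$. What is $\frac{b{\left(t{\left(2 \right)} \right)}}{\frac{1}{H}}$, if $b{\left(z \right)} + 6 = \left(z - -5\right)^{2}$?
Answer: $-2714590$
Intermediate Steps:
$b{\left(z \right)} = -6 + \left(5 + z\right)^{2}$ ($b{\left(z \right)} = -6 + \left(z - -5\right)^{2} = -6 + \left(z + 5\right)^{2} = -6 + \left(5 + z\right)^{2}$)
$H = -63130$ ($H = - 2 \left(\left(17025 - 1282\right) + 15822\right) = - 2 \left(15743 + 15822\right) = \left(-2\right) 31565 = -63130$)
$\frac{b{\left(t{\left(2 \right)} \right)}}{\frac{1}{H}} = \frac{-6 + \left(5 + 2\right)^{2}}{\frac{1}{-63130}} = \frac{-6 + 7^{2}}{- \frac{1}{63130}} = \left(-6 + 49\right) \left(-63130\right) = 43 \left(-63130\right) = -2714590$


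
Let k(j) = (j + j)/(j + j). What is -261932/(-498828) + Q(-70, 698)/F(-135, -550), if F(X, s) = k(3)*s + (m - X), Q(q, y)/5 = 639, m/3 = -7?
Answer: -33626207/4942932 ≈ -6.8029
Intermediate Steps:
m = -21 (m = 3*(-7) = -21)
Q(q, y) = 3195 (Q(q, y) = 5*639 = 3195)
k(j) = 1 (k(j) = (2*j)/((2*j)) = (2*j)*(1/(2*j)) = 1)
F(X, s) = -21 + s - X (F(X, s) = 1*s + (-21 - X) = s + (-21 - X) = -21 + s - X)
-261932/(-498828) + Q(-70, 698)/F(-135, -550) = -261932/(-498828) + 3195/(-21 - 550 - 1*(-135)) = -261932*(-1/498828) + 3195/(-21 - 550 + 135) = 5953/11337 + 3195/(-436) = 5953/11337 + 3195*(-1/436) = 5953/11337 - 3195/436 = -33626207/4942932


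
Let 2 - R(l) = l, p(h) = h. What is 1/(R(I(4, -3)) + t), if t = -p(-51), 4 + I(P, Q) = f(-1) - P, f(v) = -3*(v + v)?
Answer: 1/55 ≈ 0.018182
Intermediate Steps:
f(v) = -6*v
I(P, Q) = 2 - P (I(P, Q) = -4 + (-6*(-1) - P) = -4 + (6 - P) = 2 - P)
R(l) = 2 - l
t = 51 (t = -1*(-51) = 51)
1/(R(I(4, -3)) + t) = 1/((2 - (2 - 1*4)) + 51) = 1/((2 - (2 - 4)) + 51) = 1/((2 - 1*(-2)) + 51) = 1/((2 + 2) + 51) = 1/(4 + 51) = 1/55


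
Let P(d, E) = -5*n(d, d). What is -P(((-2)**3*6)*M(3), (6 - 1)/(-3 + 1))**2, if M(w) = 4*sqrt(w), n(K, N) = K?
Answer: -2764800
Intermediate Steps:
P(d, E) = -5*d
-P(((-2)**3*6)*M(3), (6 - 1)/(-3 + 1))**2 = -(-5*(-2)**3*6*4*sqrt(3))**2 = -(-5*(-8*6)*4*sqrt(3))**2 = -(-(-240)*4*sqrt(3))**2 = -(-(-960)*sqrt(3))**2 = -(960*sqrt(3))**2 = -1*2764800 = -2764800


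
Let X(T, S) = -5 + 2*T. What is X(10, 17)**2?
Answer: 225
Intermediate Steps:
X(10, 17)**2 = (-5 + 2*10)**2 = (-5 + 20)**2 = 15**2 = 225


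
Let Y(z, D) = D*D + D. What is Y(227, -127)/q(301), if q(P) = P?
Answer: 2286/43 ≈ 53.163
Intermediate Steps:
Y(z, D) = D + D² (Y(z, D) = D² + D = D + D²)
Y(227, -127)/q(301) = -127*(1 - 127)/301 = -127*(-126)*(1/301) = 16002*(1/301) = 2286/43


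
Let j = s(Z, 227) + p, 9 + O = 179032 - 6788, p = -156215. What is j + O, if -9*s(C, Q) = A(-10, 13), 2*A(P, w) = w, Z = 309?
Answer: 288347/18 ≈ 16019.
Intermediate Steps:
A(P, w) = w/2
s(C, Q) = -13/18
O = 172235 (O = -9 + (179032 - 6788) = -9 + 172244 = 172235)
j = -2811883/18 (j = -13/18 - 156215 = -2811883/18 ≈ -1.5622e+5)
j + O = -2811883/18 + 172235 = 288347/18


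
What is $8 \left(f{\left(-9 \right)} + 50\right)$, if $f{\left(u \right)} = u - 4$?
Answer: $296$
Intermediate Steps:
$f{\left(u \right)} = -4 + u$
$8 \left(f{\left(-9 \right)} + 50\right) = 8 \left(\left(-4 - 9\right) + 50\right) = 8 \left(-13 + 50\right) = 8 \cdot 37 = 296$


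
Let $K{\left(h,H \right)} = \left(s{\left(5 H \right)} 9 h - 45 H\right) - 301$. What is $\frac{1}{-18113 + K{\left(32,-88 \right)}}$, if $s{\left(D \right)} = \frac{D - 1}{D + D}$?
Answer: $- \frac{55}{787032} \approx -6.9883 \cdot 10^{-5}$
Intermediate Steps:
$s{\left(D \right)} = \frac{-1 + D}{2 D}$
$K{\left(h,H \right)} = -301 - 45 H + \frac{9 h \left(-1 + 5 H\right)}{10 H}$ ($K{\left(h,H \right)} = \left(\frac{-1 + 5 H}{2 \cdot 5 H} 9 h - 45 H\right) - 301 = \left(\frac{\frac{1}{5 H} \left(-1 + 5 H\right)}{2} \cdot 9 h - 45 H\right) - 301 = \left(\frac{-1 + 5 H}{10 H} 9 h - 45 H\right) - 301 = \left(\frac{9 \left(-1 + 5 H\right)}{10 H} h - 45 H\right) - 301 = \left(\frac{9 h \left(-1 + 5 H\right)}{10 H} - 45 H\right) - 301 = \left(- 45 H + \frac{9 h \left(-1 + 5 H\right)}{10 H}\right) - 301 = -301 - 45 H + \frac{9 h \left(-1 + 5 H\right)}{10 H}$)
$\frac{1}{-18113 + K{\left(32,-88 \right)}} = \frac{1}{-18113 - \left(-3803 - \frac{18}{55}\right)} = \frac{1}{-18113 + \left(-301 + 3960 + 144 - \frac{144}{5} \left(- \frac{1}{88}\right)\right)} = \frac{1}{-18113 + \left(-301 + 3960 + 144 + \frac{18}{55}\right)} = \frac{1}{-18113 + \frac{209183}{55}} = \frac{1}{- \frac{787032}{55}} = - \frac{55}{787032}$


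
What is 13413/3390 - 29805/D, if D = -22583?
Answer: 134648243/25518790 ≈ 5.2764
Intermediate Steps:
13413/3390 - 29805/D = 13413/3390 - 29805/(-22583) = 13413*(1/3390) - 29805*(-1/22583) = 4471/1130 + 29805/22583 = 134648243/25518790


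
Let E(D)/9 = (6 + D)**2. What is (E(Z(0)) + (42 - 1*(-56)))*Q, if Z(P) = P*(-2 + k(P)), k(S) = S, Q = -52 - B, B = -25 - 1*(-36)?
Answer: -26586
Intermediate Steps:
B = 11 (B = -25 + 36 = 11)
Q = -63 (Q = -52 - 1*11 = -52 - 11 = -63)
Z(P) = P*(-2 + P)
E(D) = 9*(6 + D)**2
(E(Z(0)) + (42 - 1*(-56)))*Q = (9*(6 + 0*(-2 + 0))**2 + (42 - 1*(-56)))*(-63) = (9*(6 + 0*(-2))**2 + (42 + 56))*(-63) = (9*(6 + 0)**2 + 98)*(-63) = (9*6**2 + 98)*(-63) = (9*36 + 98)*(-63) = (324 + 98)*(-63) = 422*(-63) = -26586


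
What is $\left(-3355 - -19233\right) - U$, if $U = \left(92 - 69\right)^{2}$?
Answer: $15349$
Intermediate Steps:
$U = 529$ ($U = 23^{2} = 529$)
$\left(-3355 - -19233\right) - U = \left(-3355 - -19233\right) - 529 = \left(-3355 + 19233\right) - 529 = 15878 - 529 = 15349$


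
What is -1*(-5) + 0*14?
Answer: 5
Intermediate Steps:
-1*(-5) + 0*14 = 5 + 0 = 5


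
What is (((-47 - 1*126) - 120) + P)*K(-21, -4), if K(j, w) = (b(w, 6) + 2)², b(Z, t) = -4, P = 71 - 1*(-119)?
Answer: -412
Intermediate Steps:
P = 190 (P = 71 + 119 = 190)
K(j, w) = 4 (K(j, w) = (-4 + 2)² = (-2)² = 4)
(((-47 - 1*126) - 120) + P)*K(-21, -4) = (((-47 - 1*126) - 120) + 190)*4 = (((-47 - 126) - 120) + 190)*4 = ((-173 - 120) + 190)*4 = (-293 + 190)*4 = -103*4 = -412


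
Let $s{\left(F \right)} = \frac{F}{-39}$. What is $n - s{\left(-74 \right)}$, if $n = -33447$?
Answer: $- \frac{1304507}{39} \approx -33449.0$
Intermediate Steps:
$s{\left(F \right)} = - \frac{F}{39}$ ($s{\left(F \right)} = F \left(- \frac{1}{39}\right) = - \frac{F}{39}$)
$n - s{\left(-74 \right)} = -33447 - \left(- \frac{1}{39}\right) \left(-74\right) = -33447 - \frac{74}{39} = - \frac{1304507}{39}$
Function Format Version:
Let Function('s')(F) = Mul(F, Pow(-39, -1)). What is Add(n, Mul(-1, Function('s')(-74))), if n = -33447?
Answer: Rational(-1304507, 39) ≈ -33449.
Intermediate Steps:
Function('s')(F) = Mul(Rational(-1, 39), F) (Function('s')(F) = Mul(F, Rational(-1, 39)) = Mul(Rational(-1, 39), F))
Add(n, Mul(-1, Function('s')(-74))) = Add(-33447, Mul(-1, Mul(Rational(-1, 39), -74))) = Add(-33447, Mul(-1, Rational(74, 39))) = Add(-33447, Rational(-74, 39)) = Rational(-1304507, 39)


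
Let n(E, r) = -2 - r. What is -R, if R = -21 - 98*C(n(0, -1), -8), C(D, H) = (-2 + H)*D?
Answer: 1001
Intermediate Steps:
C(D, H) = D*(-2 + H)
R = -1001 (R = -21 - 98*(-2 - 1*(-1))*(-2 - 8) = -21 - 98*(-2 + 1)*(-10) = -21 - (-98)*(-10) = -21 - 98*10 = -21 - 980 = -1001)
-R = -1*(-1001) = 1001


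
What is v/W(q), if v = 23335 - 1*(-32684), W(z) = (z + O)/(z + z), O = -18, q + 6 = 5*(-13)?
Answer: 7954698/89 ≈ 89379.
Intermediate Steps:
q = -71 (q = -6 + 5*(-13) = -6 - 65 = -71)
W(z) = (-18 + z)/(2*z) (W(z) = (z - 18)/(z + z) = (-18 + z)/((2*z)) = (-18 + z)*(1/(2*z)) = (-18 + z)/(2*z))
v = 56019 (v = 23335 + 32684 = 56019)
v/W(q) = 56019/(((½)*(-18 - 71)/(-71))) = 56019/(((½)*(-1/71)*(-89))) = 56019/(89/142) = 56019*(142/89) = 7954698/89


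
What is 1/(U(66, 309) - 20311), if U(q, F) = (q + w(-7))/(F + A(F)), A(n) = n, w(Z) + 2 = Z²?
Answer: -618/12552085 ≈ -4.9235e-5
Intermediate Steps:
w(Z) = -2 + Z²
U(q, F) = (47 + q)/(2*F) (U(q, F) = (q + (-2 + (-7)²))/(F + F) = (q + (-2 + 49))/((2*F)) = (q + 47)*(1/(2*F)) = (47 + q)*(1/(2*F)) = (47 + q)/(2*F))
1/(U(66, 309) - 20311) = 1/((½)*(47 + 66)/309 - 20311) = 1/((½)*(1/309)*113 - 20311) = 1/(113/618 - 20311) = 1/(-12552085/618) = -618/12552085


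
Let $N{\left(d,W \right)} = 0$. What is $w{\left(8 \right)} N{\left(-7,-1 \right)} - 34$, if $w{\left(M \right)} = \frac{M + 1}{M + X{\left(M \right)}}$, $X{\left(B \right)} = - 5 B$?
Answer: $-34$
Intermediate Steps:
$w{\left(M \right)} = - \frac{1 + M}{4 M}$ ($w{\left(M \right)} = \frac{M + 1}{M - 5 M} = \frac{1 + M}{\left(-4\right) M} = \left(1 + M\right) \left(- \frac{1}{4 M}\right) = - \frac{1 + M}{4 M}$)
$w{\left(8 \right)} N{\left(-7,-1 \right)} - 34 = \frac{-1 - 8}{4 \cdot 8} \cdot 0 - 34 = \frac{1}{4} \cdot \frac{1}{8} \left(-1 - 8\right) 0 - 34 = \frac{1}{4} \cdot \frac{1}{8} \left(-9\right) 0 - 34 = \left(- \frac{9}{32}\right) 0 - 34 = 0 - 34 = -34$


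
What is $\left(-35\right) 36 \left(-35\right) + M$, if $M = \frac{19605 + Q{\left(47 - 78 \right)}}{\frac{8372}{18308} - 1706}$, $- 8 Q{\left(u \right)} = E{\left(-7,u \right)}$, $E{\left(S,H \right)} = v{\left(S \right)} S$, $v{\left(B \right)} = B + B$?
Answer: $\frac{59855093371}{1357612} \approx 44089.0$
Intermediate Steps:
$v{\left(B \right)} = 2 B$
$E{\left(S,H \right)} = 2 S^{2}$ ($E{\left(S,H \right)} = 2 S S = 2 S^{2}$)
$Q{\left(u \right)} = - \frac{49}{4}$ ($Q{\left(u \right)} = - \frac{2 \left(-7\right)^{2}}{8} = - \frac{2 \cdot 49}{8} = \left(- \frac{1}{8}\right) 98 = - \frac{49}{4}$)
$M = - \frac{15595829}{1357612}$ ($M = \frac{19605 - \frac{49}{4}}{\frac{8372}{18308} - 1706} = \frac{78371}{4 \left(8372 \cdot \frac{1}{18308} - 1706\right)} = \frac{78371}{4 \left(\frac{91}{199} - 1706\right)} = \frac{78371}{4 \left(- \frac{339403}{199}\right)} = \frac{78371}{4} \left(- \frac{199}{339403}\right) = - \frac{15595829}{1357612} \approx -11.488$)
$\left(-35\right) 36 \left(-35\right) + M = \left(-35\right) 36 \left(-35\right) - \frac{15595829}{1357612} = \left(-1260\right) \left(-35\right) - \frac{15595829}{1357612} = 44100 - \frac{15595829}{1357612} = \frac{59855093371}{1357612}$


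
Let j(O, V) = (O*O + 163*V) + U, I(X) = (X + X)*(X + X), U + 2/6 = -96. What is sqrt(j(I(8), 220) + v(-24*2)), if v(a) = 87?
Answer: 4*sqrt(57030)/3 ≈ 318.41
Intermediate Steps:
U = -289/3 (U = -1/3 - 96 = -289/3 ≈ -96.333)
I(X) = 4*X**2 (I(X) = (2*X)*(2*X) = 4*X**2)
j(O, V) = -289/3 + O**2 + 163*V (j(O, V) = (O*O + 163*V) - 289/3 = (O**2 + 163*V) - 289/3 = -289/3 + O**2 + 163*V)
sqrt(j(I(8), 220) + v(-24*2)) = sqrt((-289/3 + (4*8**2)**2 + 163*220) + 87) = sqrt((-289/3 + (4*64)**2 + 35860) + 87) = sqrt((-289/3 + 256**2 + 35860) + 87) = sqrt((-289/3 + 65536 + 35860) + 87) = sqrt(303899/3 + 87) = sqrt(304160/3) = 4*sqrt(57030)/3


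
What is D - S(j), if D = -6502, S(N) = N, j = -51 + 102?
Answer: -6553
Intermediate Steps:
j = 51
D - S(j) = -6502 - 1*51 = -6502 - 51 = -6553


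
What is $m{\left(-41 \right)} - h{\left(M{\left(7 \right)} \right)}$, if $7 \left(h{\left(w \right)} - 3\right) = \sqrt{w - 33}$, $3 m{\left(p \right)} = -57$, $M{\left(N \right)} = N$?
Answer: $-22 - \frac{i \sqrt{26}}{7} \approx -22.0 - 0.72843 i$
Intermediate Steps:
$m{\left(p \right)} = -19$ ($m{\left(p \right)} = \frac{1}{3} \left(-57\right) = -19$)
$h{\left(w \right)} = 3 + \frac{\sqrt{-33 + w}}{7}$ ($h{\left(w \right)} = 3 + \frac{\sqrt{w - 33}}{7} = 3 + \frac{\sqrt{-33 + w}}{7}$)
$m{\left(-41 \right)} - h{\left(M{\left(7 \right)} \right)} = -19 - \left(3 + \frac{\sqrt{-33 + 7}}{7}\right) = -19 - \left(3 + \frac{\sqrt{-26}}{7}\right) = -19 - \left(3 + \frac{i \sqrt{26}}{7}\right) = -22 - \frac{i \sqrt{26}}{7}$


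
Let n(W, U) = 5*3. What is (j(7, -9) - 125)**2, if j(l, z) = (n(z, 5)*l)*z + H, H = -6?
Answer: 1157776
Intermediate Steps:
n(W, U) = 15
j(l, z) = -6 + 15*l*z (j(l, z) = (15*l)*z - 6 = 15*l*z - 6 = -6 + 15*l*z)
(j(7, -9) - 125)**2 = ((-6 + 15*7*(-9)) - 125)**2 = ((-6 - 945) - 125)**2 = (-951 - 125)**2 = (-1076)**2 = 1157776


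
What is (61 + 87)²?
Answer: 21904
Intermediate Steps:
(61 + 87)² = 148² = 21904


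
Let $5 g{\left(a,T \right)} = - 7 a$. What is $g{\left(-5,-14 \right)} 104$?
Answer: $728$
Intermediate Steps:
$g{\left(a,T \right)} = - \frac{7 a}{5}$ ($g{\left(a,T \right)} = \frac{\left(-7\right) a}{5} = - \frac{7 a}{5}$)
$g{\left(-5,-14 \right)} 104 = \left(- \frac{7}{5}\right) \left(-5\right) 104 = 7 \cdot 104 = 728$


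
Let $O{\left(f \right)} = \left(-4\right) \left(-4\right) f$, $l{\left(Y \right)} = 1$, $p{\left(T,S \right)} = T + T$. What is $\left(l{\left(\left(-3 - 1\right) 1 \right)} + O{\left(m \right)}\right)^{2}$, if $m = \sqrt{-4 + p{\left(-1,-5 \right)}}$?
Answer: $-1535 + 32 i \sqrt{6} \approx -1535.0 + 78.384 i$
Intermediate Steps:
$p{\left(T,S \right)} = 2 T$
$m = i \sqrt{6}$ ($m = \sqrt{-4 + 2 \left(-1\right)} = \sqrt{-4 - 2} = \sqrt{-6} = i \sqrt{6} \approx 2.4495 i$)
$O{\left(f \right)} = 16 f$
$\left(l{\left(\left(-3 - 1\right) 1 \right)} + O{\left(m \right)}\right)^{2} = \left(1 + 16 i \sqrt{6}\right)^{2}$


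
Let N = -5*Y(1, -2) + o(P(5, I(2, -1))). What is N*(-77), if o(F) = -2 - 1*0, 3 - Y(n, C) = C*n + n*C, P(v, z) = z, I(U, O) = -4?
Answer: 2849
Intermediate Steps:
Y(n, C) = 3 - 2*C*n (Y(n, C) = 3 - (C*n + n*C) = 3 - (C*n + C*n) = 3 - 2*C*n)
o(F) = -2 (o(F) = -2 + 0 = -2)
N = -37 (N = -5*(3 - 2*(-2)*1) - 2 = -5*(3 + 4) - 2 = -5*7 - 2 = -35 - 2 = -37)
N*(-77) = -37*(-77) = 2849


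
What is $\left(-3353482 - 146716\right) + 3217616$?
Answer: $-282582$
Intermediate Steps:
$\left(-3353482 - 146716\right) + 3217616 = -3500198 + 3217616 = -282582$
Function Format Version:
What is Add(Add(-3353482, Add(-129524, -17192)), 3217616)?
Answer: -282582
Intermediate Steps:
Add(Add(-3353482, Add(-129524, -17192)), 3217616) = Add(Add(-3353482, -146716), 3217616) = Add(-3500198, 3217616) = -282582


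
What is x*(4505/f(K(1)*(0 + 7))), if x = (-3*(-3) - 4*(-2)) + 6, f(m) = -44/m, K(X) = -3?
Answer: 2175915/44 ≈ 49453.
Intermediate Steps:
x = 23 (x = (9 + 8) + 6 = 17 + 6 = 23)
x*(4505/f(K(1)*(0 + 7))) = 23*(4505/((-44*(-1/(3*(0 + 7)))))) = 23*(4505/((-44/((-3*7))))) = 23*(4505/((-44/(-21)))) = 23*(4505/((-44*(-1/21)))) = 23*(4505/(44/21)) = 23*(4505*(21/44)) = 23*(94605/44) = 2175915/44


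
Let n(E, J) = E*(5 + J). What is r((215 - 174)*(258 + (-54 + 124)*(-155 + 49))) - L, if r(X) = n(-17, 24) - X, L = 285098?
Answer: 8051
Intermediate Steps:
r(X) = -493 - X (r(X) = -17*(5 + 24) - X = -17*29 - X = -493 - X)
r((215 - 174)*(258 + (-54 + 124)*(-155 + 49))) - L = (-493 - (215 - 174)*(258 + (-54 + 124)*(-155 + 49))) - 1*285098 = (-493 - 41*(258 + 70*(-106))) - 285098 = (-493 - 41*(258 - 7420)) - 285098 = (-493 - 41*(-7162)) - 285098 = (-493 - 1*(-293642)) - 285098 = (-493 + 293642) - 285098 = 293149 - 285098 = 8051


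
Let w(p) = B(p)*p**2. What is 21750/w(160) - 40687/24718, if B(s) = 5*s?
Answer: -1665464287/1012449280 ≈ -1.6450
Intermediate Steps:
w(p) = 5*p**3 (w(p) = (5*p)*p**2 = 5*p**3)
21750/w(160) - 40687/24718 = 21750/((5*160**3)) - 40687/24718 = 21750/((5*4096000)) - 40687*1/24718 = 21750/20480000 - 40687/24718 = 21750*(1/20480000) - 40687/24718 = 87/81920 - 40687/24718 = -1665464287/1012449280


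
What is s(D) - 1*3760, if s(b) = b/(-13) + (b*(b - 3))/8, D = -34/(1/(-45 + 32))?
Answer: 81843/4 ≈ 20461.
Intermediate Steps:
D = 442 (D = -34/(1/(-13)) = -34/(-1/13) = -34*(-13) = 442)
s(b) = -b/13 + b*(-3 + b)/8 (s(b) = b*(-1/13) + (b*(-3 + b))*(⅛) = -b/13 + b*(-3 + b)/8)
s(D) - 1*3760 = (1/104)*442*(-47 + 13*442) - 1*3760 = (1/104)*442*(-47 + 5746) - 3760 = (1/104)*442*5699 - 3760 = 96883/4 - 3760 = 81843/4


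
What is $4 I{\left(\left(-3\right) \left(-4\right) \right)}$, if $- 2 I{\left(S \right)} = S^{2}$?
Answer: $-288$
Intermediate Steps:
$I{\left(S \right)} = - \frac{S^{2}}{2}$
$4 I{\left(\left(-3\right) \left(-4\right) \right)} = 4 \left(- \frac{\left(\left(-3\right) \left(-4\right)\right)^{2}}{2}\right) = 4 \left(- \frac{12^{2}}{2}\right) = 4 \left(\left(- \frac{1}{2}\right) 144\right) = 4 \left(-72\right) = -288$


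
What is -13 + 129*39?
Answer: 5018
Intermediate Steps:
-13 + 129*39 = -13 + 5031 = 5018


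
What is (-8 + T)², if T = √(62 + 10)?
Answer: 136 - 96*√2 ≈ 0.23550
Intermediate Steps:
T = 6*√2 (T = √72 = 6*√2 ≈ 8.4853)
(-8 + T)² = (-8 + 6*√2)²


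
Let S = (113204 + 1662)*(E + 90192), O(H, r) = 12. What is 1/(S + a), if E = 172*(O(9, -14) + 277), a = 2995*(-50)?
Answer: 1/16069603650 ≈ 6.2229e-11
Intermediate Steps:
a = -149750
E = 49708 (E = 172*(12 + 277) = 172*289 = 49708)
S = 16069753400 (S = (113204 + 1662)*(49708 + 90192) = 114866*139900 = 16069753400)
1/(S + a) = 1/(16069753400 - 149750) = 1/16069603650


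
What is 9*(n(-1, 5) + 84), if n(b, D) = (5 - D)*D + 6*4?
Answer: 972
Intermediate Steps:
n(b, D) = 24 + D*(5 - D) (n(b, D) = D*(5 - D) + 24 = 24 + D*(5 - D))
9*(n(-1, 5) + 84) = 9*((24 - 1*5² + 5*5) + 84) = 9*((24 - 1*25 + 25) + 84) = 9*((24 - 25 + 25) + 84) = 9*(24 + 84) = 9*108 = 972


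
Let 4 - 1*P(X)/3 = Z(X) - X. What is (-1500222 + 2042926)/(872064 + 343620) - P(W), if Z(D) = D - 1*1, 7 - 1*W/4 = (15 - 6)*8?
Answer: -4423139/303921 ≈ -14.554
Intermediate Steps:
W = -260 (W = 28 - 4*(15 - 6)*8 = 28 - 36*8 = 28 - 4*72 = 28 - 288 = -260)
Z(D) = -1 + D (Z(D) = D - 1 = -1 + D)
P(X) = 15 (P(X) = 12 - 3*((-1 + X) - X) = 12 - 3*(-1) = 12 + 3 = 15)
(-1500222 + 2042926)/(872064 + 343620) - P(W) = (-1500222 + 2042926)/(872064 + 343620) - 1*15 = 542704/1215684 - 15 = 542704*(1/1215684) - 15 = 135676/303921 - 15 = -4423139/303921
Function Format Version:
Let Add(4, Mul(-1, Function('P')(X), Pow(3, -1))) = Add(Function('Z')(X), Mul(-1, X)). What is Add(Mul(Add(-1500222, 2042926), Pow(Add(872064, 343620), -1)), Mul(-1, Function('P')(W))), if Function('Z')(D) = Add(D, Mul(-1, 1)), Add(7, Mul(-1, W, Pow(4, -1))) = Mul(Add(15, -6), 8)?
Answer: Rational(-4423139, 303921) ≈ -14.554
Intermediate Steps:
W = -260 (W = Add(28, Mul(-4, Mul(Add(15, -6), 8))) = Add(28, Mul(-4, Mul(9, 8))) = Add(28, Mul(-4, 72)) = Add(28, -288) = -260)
Function('Z')(D) = Add(-1, D) (Function('Z')(D) = Add(D, -1) = Add(-1, D))
Function('P')(X) = 15 (Function('P')(X) = Add(12, Mul(-3, Add(Add(-1, X), Mul(-1, X)))) = Add(12, Mul(-3, -1)) = Add(12, 3) = 15)
Add(Mul(Add(-1500222, 2042926), Pow(Add(872064, 343620), -1)), Mul(-1, Function('P')(W))) = Add(Mul(Add(-1500222, 2042926), Pow(Add(872064, 343620), -1)), Mul(-1, 15)) = Add(Mul(542704, Pow(1215684, -1)), -15) = Add(Mul(542704, Rational(1, 1215684)), -15) = Add(Rational(135676, 303921), -15) = Rational(-4423139, 303921)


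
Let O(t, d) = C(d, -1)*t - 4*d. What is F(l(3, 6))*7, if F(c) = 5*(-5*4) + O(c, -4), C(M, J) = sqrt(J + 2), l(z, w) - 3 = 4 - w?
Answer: -581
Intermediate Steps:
l(z, w) = 7 - w (l(z, w) = 3 + (4 - w) = 7 - w)
C(M, J) = sqrt(2 + J)
O(t, d) = t - 4*d (O(t, d) = sqrt(2 - 1)*t - 4*d = sqrt(1)*t - 4*d = 1*t - 4*d = t - 4*d)
F(c) = -84 + c (F(c) = 5*(-5*4) + (c - 4*(-4)) = 5*(-20) + (c + 16) = -100 + (16 + c) = -84 + c)
F(l(3, 6))*7 = (-84 + (7 - 1*6))*7 = (-84 + (7 - 6))*7 = (-84 + 1)*7 = -83*7 = -581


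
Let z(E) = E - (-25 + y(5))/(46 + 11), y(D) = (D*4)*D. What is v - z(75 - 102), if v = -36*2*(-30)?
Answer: 41578/19 ≈ 2188.3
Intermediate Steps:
y(D) = 4*D² (y(D) = (4*D)*D = 4*D²)
v = 2160 (v = -72*(-30) = 2160)
z(E) = -25/19 + E (z(E) = E - (-25 + 4*5²)/(46 + 11) = E - (-25 + 4*25)/57 = E - (-25 + 100)/57 = E - 75/57 = E - 1*25/19 = E - 25/19 = -25/19 + E)
v - z(75 - 102) = 2160 - (-25/19 + (75 - 102)) = 2160 - (-25/19 - 27) = 2160 - 1*(-538/19) = 2160 + 538/19 = 41578/19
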